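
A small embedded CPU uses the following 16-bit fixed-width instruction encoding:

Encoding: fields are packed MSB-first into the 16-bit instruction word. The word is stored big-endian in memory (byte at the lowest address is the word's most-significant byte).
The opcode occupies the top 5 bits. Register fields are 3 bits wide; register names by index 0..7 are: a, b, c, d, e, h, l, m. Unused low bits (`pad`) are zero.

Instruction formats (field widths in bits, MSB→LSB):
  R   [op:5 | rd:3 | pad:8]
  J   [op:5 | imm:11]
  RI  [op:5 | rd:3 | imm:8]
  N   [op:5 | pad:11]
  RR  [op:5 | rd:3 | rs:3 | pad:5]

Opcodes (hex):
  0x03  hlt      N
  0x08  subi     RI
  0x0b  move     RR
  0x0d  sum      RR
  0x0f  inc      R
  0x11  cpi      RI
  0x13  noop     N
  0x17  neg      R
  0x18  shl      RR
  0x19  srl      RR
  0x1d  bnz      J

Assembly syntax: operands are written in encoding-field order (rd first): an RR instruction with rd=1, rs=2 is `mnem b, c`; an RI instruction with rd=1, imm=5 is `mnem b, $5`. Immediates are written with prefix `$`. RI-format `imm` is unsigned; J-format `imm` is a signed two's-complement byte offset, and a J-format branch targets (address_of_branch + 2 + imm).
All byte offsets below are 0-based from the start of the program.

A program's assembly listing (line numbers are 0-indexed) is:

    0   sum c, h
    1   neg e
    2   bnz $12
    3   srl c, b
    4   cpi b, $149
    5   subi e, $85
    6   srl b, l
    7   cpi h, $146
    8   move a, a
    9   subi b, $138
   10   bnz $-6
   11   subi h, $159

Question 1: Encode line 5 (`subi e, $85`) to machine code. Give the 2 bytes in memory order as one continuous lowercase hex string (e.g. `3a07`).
4455

5. subi fields op=0x8:5|rd=4:3|imm=85:8 → word 4455h → 44 55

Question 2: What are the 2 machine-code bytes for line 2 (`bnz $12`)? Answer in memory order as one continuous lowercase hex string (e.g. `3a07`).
e80c

L2: bnz op=0x1d:5|imm=12:11 ⇒ 0xe80c ⇒ big e8 0c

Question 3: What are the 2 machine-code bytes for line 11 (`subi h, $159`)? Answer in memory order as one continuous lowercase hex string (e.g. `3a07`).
459f

11. subi fields op=0x8:5|rd=5:3|imm=159:8 → word 459fh → 45 9f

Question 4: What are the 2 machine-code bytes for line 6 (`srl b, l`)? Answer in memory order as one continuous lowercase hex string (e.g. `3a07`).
6. srl fields op=0x19:5|rd=1:3|rs=6:3|pad=0:5 → word c9c0h → c9 c0

c9c0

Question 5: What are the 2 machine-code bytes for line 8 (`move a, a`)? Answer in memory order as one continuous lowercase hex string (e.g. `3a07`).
5800

8. move fields op=0xb:5|rd=0:3|rs=0:3|pad=0:5 → word 5800h → 58 00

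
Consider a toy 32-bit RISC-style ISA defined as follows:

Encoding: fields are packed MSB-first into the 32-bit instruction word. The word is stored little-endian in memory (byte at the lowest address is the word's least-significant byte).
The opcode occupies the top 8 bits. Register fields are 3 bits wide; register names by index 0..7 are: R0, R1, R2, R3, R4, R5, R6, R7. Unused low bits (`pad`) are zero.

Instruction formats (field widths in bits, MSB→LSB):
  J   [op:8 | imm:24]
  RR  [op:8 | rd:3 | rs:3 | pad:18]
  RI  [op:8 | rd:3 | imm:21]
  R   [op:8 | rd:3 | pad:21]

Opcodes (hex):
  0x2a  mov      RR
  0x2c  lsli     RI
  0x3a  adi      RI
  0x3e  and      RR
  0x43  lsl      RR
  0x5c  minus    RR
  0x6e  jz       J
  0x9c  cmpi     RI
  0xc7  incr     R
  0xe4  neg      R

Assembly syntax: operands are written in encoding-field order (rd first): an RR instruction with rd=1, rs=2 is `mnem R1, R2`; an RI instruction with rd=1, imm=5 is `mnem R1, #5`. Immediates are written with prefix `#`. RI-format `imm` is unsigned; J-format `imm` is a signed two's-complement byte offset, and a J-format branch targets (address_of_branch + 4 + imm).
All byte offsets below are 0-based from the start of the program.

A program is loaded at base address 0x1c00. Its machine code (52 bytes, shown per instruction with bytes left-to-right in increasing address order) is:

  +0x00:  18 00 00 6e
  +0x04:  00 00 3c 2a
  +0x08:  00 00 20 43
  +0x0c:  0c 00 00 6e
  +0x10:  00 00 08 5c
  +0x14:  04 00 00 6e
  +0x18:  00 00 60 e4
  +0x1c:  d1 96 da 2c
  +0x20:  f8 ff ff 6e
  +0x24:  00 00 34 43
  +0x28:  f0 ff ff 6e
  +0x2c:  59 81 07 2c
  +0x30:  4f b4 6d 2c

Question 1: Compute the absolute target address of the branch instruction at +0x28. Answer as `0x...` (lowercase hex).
0x1c1c

+0x28: f0 ff ff 6e ⇒ word 0x6efffff0 (little)
  top 8b → 0x6e → jz [J]
  [23:0] imm=16777200 (s24→-16) = #-16
  target = base 0x1c00 + off 0x28 + 4 + imm -16 = 0x1c1c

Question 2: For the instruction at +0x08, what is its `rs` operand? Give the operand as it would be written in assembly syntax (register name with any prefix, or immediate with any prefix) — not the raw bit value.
R0

off 0x08: read 00 00 20 43 as little → 0x43200000
  op=0x43200000>>24=0x43 ⇒ lsl (RR)
  [23:21] rd=1 = R1
  [20:18] rs=0 = R0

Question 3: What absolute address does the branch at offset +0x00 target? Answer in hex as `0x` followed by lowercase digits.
0x1c1c

@+00  little-endian(18 00 00 6e) = 0x6e000018
  opcode bits[31:24]=0x6e: jz/J
  [23:0] imm=24 = #24
  target = base 0x1c00 + off 0x00 + 4 + imm 24 = 0x1c1c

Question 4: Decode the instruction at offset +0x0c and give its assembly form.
jz #12

[0c] 0c 00 00 6e → 0x6e00000c
  top 8b → 0x6e → jz [J]
  imm: (w>>0)&0xffffff=0xc → #12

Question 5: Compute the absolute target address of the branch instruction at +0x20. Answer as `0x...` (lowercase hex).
0x1c1c

off 0x20: read f8 ff ff 6e as little → 0x6efffff8
  op=0x6efffff8>>24=0x6e ⇒ jz (J)
  imm@[23:0]=0xfffff8 (s24→-8) ⇒ #-8
  target = base 0x1c00 + off 0x20 + 4 + imm -8 = 0x1c1c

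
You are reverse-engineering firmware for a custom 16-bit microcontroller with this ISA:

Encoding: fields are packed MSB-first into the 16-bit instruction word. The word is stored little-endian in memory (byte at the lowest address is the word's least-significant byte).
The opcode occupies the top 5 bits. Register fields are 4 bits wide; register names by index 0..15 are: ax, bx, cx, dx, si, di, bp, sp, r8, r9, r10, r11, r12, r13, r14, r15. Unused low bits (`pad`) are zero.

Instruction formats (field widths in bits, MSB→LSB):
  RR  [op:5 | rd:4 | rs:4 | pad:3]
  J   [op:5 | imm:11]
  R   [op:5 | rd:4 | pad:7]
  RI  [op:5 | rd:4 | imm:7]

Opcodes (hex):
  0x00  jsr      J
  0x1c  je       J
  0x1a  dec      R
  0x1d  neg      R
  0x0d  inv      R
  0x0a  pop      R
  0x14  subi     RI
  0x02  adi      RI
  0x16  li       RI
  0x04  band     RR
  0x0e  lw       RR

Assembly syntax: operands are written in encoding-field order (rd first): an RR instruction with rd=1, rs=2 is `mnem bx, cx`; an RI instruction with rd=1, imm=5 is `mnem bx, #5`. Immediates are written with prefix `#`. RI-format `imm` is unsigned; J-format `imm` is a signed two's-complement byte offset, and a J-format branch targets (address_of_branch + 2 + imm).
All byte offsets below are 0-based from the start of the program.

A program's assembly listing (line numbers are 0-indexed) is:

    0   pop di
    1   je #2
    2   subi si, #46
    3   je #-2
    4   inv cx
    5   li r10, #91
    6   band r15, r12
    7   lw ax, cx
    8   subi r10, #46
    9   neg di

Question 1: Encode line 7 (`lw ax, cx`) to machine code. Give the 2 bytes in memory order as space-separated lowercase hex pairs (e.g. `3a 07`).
10 70

line 7 (lw): pack op=0xe:5|rd=0:4|rs=2:4|pad=0:3 = 0x7010; little→ 10 70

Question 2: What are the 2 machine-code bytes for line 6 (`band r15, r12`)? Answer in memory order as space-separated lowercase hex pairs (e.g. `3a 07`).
e0 27

line 6 (band): pack op=0x4:5|rd=15:4|rs=12:4|pad=0:3 = 0x27e0; little→ e0 27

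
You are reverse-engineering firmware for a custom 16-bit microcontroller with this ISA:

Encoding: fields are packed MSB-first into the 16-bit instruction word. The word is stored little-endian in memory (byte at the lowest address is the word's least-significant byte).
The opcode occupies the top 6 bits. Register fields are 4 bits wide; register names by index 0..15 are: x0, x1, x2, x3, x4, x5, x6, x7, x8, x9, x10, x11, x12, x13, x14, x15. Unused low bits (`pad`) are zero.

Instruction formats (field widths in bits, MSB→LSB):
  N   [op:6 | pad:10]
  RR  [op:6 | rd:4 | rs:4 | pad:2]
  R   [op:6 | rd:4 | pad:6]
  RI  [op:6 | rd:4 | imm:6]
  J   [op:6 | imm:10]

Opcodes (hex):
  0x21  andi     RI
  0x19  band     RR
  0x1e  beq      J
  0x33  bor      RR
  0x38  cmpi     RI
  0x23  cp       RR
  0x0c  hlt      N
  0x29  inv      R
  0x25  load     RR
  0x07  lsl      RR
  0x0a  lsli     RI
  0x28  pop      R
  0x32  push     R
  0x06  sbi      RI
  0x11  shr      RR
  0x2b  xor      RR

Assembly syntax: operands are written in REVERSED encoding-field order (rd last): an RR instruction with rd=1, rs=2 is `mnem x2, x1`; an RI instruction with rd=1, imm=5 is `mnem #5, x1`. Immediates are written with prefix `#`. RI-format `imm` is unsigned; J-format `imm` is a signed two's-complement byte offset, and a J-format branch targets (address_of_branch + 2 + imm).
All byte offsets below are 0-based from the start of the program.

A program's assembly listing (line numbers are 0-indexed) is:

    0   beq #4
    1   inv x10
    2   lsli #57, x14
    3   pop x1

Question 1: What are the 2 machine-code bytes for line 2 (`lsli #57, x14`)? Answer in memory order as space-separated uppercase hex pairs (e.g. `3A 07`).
B9 2B

2. lsli fields op=0xa:6|rd=14:4|imm=57:6 → word 2bb9h → b9 2b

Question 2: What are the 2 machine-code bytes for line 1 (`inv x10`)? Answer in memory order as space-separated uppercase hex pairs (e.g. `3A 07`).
L1: inv op=0x29:6|rd=10:4|pad=0:6 ⇒ 0xa680 ⇒ little 80 a6

80 A6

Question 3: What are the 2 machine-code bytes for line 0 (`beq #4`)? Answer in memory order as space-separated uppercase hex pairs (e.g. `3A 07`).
0. beq fields op=0x1e:6|imm=4:10 → word 7804h → 04 78

04 78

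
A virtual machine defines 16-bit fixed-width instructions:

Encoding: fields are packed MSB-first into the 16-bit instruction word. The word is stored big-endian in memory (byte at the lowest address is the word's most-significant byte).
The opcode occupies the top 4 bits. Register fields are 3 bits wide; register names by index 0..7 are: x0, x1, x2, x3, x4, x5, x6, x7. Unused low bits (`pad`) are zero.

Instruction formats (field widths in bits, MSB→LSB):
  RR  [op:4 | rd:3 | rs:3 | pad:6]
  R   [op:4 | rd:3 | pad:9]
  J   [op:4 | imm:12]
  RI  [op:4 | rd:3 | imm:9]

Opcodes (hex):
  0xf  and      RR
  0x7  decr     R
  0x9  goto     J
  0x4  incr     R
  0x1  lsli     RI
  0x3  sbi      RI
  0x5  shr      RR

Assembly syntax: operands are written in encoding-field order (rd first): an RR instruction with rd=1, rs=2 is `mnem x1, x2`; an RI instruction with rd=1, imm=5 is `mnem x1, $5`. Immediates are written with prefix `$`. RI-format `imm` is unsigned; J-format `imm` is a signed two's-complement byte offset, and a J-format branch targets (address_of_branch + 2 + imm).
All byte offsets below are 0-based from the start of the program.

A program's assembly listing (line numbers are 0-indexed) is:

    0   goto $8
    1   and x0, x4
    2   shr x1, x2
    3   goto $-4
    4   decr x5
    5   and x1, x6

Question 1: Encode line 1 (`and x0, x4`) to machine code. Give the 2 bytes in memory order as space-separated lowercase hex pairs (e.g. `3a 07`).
1. and fields op=0xf:4|rd=0:3|rs=4:3|pad=0:6 → word f100h → f1 00

f1 00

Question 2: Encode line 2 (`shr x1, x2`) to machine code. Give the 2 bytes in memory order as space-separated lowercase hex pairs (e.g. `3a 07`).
52 80

L2: shr op=0x5:4|rd=1:3|rs=2:3|pad=0:6 ⇒ 0x5280 ⇒ big 52 80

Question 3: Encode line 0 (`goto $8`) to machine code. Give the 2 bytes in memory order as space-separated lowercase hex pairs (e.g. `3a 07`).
L0: goto op=0x9:4|imm=8:12 ⇒ 0x9008 ⇒ big 90 08

90 08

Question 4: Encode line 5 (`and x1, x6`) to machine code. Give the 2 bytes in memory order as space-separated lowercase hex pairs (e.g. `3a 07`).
L5: and op=0xf:4|rd=1:3|rs=6:3|pad=0:6 ⇒ 0xf380 ⇒ big f3 80

f3 80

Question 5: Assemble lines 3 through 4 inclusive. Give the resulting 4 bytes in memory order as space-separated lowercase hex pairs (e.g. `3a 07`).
L3: goto op=0x9:4|imm=-4:12 ⇒ 0x9ffc ⇒ big 9f fc
L4: decr op=0x7:4|rd=5:3|pad=0:9 ⇒ 0x7a00 ⇒ big 7a 00

9f fc 7a 00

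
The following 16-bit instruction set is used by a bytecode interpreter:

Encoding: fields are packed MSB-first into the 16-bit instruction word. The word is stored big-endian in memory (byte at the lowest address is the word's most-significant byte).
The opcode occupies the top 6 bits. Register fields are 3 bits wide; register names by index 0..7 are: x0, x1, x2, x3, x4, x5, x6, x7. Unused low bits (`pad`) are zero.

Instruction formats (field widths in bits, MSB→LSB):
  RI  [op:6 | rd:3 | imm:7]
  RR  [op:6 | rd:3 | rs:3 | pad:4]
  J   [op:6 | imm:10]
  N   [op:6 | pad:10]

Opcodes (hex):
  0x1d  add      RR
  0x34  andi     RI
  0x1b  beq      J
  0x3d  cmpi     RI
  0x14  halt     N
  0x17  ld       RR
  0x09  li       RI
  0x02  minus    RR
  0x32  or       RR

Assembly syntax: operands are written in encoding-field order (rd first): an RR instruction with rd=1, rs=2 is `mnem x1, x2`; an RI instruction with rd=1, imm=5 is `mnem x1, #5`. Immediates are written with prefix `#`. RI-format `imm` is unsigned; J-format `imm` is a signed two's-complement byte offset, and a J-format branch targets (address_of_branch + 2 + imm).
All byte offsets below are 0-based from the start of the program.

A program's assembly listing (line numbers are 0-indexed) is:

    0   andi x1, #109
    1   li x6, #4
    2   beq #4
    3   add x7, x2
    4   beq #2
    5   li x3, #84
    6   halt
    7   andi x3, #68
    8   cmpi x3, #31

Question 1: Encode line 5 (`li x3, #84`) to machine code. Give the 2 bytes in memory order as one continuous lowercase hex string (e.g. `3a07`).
25d4

5. li fields op=0x9:6|rd=3:3|imm=84:7 → word 25d4h → 25 d4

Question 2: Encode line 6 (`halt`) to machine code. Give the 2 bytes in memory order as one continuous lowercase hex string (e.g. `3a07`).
5000

line 6 (halt): pack op=0x14:6|pad=0:10 = 0x5000; big→ 50 00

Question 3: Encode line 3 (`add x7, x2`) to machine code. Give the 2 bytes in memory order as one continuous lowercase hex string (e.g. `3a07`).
77a0

L3: add op=0x1d:6|rd=7:3|rs=2:3|pad=0:4 ⇒ 0x77a0 ⇒ big 77 a0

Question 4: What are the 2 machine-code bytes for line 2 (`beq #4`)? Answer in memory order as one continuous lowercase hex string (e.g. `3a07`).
line 2 (beq): pack op=0x1b:6|imm=4:10 = 0x6c04; big→ 6c 04

6c04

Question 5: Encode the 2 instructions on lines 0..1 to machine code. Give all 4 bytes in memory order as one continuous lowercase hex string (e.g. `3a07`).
d0ed2704

line 0 (andi): pack op=0x34:6|rd=1:3|imm=109:7 = 0xd0ed; big→ d0 ed
line 1 (li): pack op=0x9:6|rd=6:3|imm=4:7 = 0x2704; big→ 27 04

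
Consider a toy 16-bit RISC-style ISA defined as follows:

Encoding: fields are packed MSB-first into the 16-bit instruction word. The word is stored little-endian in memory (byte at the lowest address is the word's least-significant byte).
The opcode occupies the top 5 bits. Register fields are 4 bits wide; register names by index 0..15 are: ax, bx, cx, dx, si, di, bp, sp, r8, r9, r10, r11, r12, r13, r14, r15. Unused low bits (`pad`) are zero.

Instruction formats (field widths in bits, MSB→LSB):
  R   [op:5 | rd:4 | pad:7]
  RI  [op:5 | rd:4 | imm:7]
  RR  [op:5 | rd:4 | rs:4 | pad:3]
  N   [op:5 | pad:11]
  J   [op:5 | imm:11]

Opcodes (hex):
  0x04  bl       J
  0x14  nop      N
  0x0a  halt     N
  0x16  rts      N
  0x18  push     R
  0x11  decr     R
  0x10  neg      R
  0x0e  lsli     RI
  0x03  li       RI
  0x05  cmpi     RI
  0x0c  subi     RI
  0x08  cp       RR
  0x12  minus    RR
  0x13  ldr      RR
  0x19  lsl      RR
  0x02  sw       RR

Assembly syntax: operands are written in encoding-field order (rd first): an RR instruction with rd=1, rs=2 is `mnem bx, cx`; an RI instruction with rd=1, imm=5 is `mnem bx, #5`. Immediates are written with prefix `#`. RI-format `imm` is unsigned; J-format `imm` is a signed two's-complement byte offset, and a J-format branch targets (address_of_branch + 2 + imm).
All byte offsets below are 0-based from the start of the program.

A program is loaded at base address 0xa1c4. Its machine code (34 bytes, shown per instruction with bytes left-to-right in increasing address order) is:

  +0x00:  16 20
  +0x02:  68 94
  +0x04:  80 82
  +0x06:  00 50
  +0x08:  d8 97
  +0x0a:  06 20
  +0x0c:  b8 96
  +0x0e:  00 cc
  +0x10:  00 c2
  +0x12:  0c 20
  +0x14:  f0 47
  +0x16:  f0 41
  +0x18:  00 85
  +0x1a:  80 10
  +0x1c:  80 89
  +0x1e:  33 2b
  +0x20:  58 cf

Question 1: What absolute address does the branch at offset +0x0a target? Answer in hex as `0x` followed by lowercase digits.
0xa1d6

off 0x0a: read 06 20 as little → 0x2006
  opcode bits[15:11]=0x4: bl/J
  imm@[10:0]=0x6 ⇒ #6
  target = base 0xa1c4 + off 0x0a + 2 + imm 6 = 0xa1d6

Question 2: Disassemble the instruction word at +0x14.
[14] f0 47 → 0x47f0
  opcode bits[15:11]=0x8: cp/RR
  [10:7] rd=15 = r15
  [6:3] rs=14 = r14

cp r15, r14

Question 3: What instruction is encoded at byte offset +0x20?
lsl r14, r11

off 0x20: read 58 cf as little → 0xcf58
  top 5b → 0x19 → lsl [RR]
  [10:7] rd=14 = r14
  [6:3] rs=11 = r11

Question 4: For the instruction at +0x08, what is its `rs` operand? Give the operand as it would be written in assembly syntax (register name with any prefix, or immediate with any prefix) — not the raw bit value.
[08] d8 97 → 0x97d8
  top 5b → 0x12 → minus [RR]
  rd@[10:7]=0xf ⇒ r15
  rs@[6:3]=0xb ⇒ r11

r11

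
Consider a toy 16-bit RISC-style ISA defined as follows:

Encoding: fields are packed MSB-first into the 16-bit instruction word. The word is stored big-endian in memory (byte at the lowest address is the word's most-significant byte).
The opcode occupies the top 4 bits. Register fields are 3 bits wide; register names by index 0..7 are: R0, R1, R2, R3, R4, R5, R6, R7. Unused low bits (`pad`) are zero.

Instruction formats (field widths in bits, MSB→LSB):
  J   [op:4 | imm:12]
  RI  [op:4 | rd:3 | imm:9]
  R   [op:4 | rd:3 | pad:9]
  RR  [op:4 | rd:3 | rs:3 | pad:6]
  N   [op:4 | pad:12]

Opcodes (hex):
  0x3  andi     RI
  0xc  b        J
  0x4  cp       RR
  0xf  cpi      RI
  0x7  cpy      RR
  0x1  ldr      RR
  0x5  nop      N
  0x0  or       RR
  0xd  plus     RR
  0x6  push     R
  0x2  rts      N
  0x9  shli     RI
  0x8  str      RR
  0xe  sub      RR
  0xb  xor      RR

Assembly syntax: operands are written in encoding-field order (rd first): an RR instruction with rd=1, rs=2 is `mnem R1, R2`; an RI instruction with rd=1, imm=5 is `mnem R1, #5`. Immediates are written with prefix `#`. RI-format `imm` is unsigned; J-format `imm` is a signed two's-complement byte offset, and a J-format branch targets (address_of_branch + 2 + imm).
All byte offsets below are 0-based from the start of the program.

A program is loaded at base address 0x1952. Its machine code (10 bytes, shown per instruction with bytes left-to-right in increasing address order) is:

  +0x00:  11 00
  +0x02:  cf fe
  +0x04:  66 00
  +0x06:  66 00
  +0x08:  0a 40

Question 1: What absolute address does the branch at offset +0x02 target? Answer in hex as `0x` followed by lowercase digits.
0x1954

@+02  big-endian(cf fe) = 0xcffe
  op=0xcffe>>12=0xc ⇒ b (J)
  imm: (w>>0)&0xfff=0xffe (s12→-2) → #-2
  target = base 0x1952 + off 0x02 + 2 + imm -2 = 0x1954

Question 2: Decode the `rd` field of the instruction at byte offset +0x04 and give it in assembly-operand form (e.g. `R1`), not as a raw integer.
@+04  big-endian(66 00) = 0x6600
  top 4b → 0x6 → push [R]
  rd: (w>>9)&0x7=0x3 → R3

R3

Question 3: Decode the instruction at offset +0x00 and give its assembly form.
+0x00: 11 00 ⇒ word 0x1100 (big)
  top 4b → 0x1 → ldr [RR]
  rd@[11:9]=0x0 ⇒ R0
  rs@[8:6]=0x4 ⇒ R4

ldr R0, R4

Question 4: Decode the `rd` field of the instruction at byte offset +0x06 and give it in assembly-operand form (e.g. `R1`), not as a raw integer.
R3

off 0x06: read 66 00 as big → 0x6600
  opcode bits[15:12]=0x6: push/R
  [11:9] rd=3 = R3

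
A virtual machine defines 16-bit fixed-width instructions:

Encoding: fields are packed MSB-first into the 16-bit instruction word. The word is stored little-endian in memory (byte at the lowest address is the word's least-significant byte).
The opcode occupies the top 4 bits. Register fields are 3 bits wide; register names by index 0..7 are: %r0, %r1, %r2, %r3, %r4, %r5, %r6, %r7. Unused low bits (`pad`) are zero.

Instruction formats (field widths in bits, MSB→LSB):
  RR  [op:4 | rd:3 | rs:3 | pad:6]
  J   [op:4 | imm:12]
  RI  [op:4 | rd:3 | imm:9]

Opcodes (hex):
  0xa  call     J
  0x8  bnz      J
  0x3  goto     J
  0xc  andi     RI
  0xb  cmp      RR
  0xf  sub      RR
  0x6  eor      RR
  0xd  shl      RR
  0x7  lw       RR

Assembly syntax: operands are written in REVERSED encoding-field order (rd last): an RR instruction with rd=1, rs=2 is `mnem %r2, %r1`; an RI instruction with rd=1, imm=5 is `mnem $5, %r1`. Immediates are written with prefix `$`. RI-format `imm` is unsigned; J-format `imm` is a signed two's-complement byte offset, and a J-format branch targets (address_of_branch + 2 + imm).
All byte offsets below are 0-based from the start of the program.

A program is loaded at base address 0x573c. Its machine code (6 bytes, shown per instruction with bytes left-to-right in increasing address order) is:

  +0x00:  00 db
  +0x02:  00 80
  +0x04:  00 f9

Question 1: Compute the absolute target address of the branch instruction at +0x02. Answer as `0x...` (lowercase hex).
+0x02: 00 80 ⇒ word 0x8000 (little)
  opcode bits[15:12]=0x8: bnz/J
  [11:0] imm=0 = $0
  target = base 0x573c + off 0x02 + 2 + imm 0 = 0x5740

0x5740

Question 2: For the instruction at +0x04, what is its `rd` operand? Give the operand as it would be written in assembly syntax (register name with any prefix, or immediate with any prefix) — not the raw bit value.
[04] 00 f9 → 0xf900
  opcode bits[15:12]=0xf: sub/RR
  rd: (w>>9)&0x7=0x4 → %r4
  rs: (w>>6)&0x7=0x4 → %r4

%r4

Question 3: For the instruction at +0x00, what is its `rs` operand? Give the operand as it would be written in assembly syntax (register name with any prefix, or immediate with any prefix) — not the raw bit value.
%r4

+0x00: 00 db ⇒ word 0xdb00 (little)
  top 4b → 0xd → shl [RR]
  rd@[11:9]=0x5 ⇒ %r5
  rs@[8:6]=0x4 ⇒ %r4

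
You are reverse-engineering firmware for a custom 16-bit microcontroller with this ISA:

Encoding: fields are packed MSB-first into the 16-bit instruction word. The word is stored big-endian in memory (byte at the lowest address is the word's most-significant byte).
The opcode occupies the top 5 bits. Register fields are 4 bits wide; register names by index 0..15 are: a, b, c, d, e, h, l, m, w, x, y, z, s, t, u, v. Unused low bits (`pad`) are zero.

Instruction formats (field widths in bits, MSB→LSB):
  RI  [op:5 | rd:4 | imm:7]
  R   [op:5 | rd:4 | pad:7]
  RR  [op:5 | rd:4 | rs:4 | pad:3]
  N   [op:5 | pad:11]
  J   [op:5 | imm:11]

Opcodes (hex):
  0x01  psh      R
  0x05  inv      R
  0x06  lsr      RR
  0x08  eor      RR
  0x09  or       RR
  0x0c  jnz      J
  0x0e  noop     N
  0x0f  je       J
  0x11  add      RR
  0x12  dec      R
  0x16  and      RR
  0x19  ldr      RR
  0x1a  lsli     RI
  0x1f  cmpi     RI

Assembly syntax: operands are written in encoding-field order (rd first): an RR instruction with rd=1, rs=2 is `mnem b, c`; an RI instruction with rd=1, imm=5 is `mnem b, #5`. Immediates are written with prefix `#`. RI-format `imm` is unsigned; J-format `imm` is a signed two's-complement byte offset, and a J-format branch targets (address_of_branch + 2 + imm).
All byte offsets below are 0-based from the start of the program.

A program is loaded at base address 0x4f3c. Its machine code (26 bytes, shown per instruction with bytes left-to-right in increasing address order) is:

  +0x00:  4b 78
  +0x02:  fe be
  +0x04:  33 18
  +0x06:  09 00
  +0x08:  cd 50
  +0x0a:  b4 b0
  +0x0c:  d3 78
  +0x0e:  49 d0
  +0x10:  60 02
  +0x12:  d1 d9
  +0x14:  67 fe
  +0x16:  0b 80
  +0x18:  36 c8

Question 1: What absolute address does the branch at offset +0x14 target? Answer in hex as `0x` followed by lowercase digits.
off 0x14: read 67 fe as big → 0x67fe
  opcode bits[15:11]=0xc: jnz/J
  imm@[10:0]=0x7fe (s11→-2) ⇒ #-2
  target = base 0x4f3c + off 0x14 + 2 + imm -2 = 0x4f50

0x4f50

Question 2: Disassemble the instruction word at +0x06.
[06] 09 00 → 0x0900
  op=0x0900>>11=0x1 ⇒ psh (R)
  rd: (w>>7)&0xf=0x2 → c

psh c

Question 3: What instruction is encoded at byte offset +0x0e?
or d, y

@+0e  big-endian(49 d0) = 0x49d0
  opcode bits[15:11]=0x9: or/RR
  rd@[10:7]=0x3 ⇒ d
  rs@[6:3]=0xa ⇒ y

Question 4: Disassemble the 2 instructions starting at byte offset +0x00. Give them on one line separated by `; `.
[00] 4b 78 → 0x4b78
  op=0x4b78>>11=0x9 ⇒ or (RR)
  rd@[10:7]=0x6 ⇒ l
  rs@[6:3]=0xf ⇒ v
[02] fe be → 0xfebe
  op=0xfebe>>11=0x1f ⇒ cmpi (RI)
  rd@[10:7]=0xd ⇒ t
  imm@[6:0]=0x3e ⇒ #62

or l, v; cmpi t, #62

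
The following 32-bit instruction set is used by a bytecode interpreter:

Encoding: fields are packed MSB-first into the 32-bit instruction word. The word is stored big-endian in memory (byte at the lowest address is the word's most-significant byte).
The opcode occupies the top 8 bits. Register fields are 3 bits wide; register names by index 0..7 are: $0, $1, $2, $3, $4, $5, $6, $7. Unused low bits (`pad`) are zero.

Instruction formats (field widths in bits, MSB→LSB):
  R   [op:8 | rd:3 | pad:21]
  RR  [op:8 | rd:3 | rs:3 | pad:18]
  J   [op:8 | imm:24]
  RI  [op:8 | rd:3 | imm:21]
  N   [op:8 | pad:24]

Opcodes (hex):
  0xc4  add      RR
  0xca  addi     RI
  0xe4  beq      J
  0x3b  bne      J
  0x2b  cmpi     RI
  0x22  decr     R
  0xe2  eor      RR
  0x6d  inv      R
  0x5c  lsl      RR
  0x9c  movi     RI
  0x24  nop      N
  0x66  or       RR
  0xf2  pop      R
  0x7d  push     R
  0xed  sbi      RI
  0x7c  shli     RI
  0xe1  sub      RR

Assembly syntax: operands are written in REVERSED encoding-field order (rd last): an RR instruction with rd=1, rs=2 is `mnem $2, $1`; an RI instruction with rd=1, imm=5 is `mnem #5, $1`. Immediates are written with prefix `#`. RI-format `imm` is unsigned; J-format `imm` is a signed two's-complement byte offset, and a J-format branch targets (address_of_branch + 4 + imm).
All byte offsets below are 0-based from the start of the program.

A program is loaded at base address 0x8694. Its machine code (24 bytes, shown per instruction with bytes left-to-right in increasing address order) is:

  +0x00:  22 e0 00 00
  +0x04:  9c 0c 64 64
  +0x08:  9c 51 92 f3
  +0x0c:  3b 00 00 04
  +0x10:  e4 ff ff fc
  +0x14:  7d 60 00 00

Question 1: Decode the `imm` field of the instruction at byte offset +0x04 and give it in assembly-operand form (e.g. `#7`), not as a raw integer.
@+04  big-endian(9c 0c 64 64) = 0x9c0c6464
  op=0x9c0c6464>>24=0x9c ⇒ movi (RI)
  [23:21] rd=0 = $0
  [20:0] imm=812132 = #812132

#812132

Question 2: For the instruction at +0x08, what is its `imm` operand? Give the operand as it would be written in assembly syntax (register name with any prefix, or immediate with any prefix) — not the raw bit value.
[08] 9c 51 92 f3 → 0x9c5192f3
  opcode bits[31:24]=0x9c: movi/RI
  [23:21] rd=2 = $2
  [20:0] imm=1151731 = #1151731

#1151731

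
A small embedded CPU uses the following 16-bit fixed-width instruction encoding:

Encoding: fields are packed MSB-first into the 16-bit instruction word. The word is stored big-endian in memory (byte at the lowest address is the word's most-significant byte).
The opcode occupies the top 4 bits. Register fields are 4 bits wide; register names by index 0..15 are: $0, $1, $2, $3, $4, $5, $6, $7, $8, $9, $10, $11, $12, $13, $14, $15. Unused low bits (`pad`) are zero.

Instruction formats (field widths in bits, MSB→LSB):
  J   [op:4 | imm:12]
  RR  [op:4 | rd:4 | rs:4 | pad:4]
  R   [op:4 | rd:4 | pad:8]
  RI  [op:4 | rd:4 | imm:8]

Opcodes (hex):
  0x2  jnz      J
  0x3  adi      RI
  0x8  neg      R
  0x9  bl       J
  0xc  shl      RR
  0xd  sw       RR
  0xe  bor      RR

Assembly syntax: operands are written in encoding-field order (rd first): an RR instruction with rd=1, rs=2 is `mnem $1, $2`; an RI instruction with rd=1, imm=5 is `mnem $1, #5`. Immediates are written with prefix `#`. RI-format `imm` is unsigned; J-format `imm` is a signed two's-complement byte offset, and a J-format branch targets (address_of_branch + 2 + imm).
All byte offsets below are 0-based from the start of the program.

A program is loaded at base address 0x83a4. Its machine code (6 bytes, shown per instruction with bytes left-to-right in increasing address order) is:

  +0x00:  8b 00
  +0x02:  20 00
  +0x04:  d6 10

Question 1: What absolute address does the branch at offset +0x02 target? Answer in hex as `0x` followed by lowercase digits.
0x83a8

[02] 20 00 → 0x2000
  top 4b → 0x2 → jnz [J]
  imm: (w>>0)&0xfff=0x0 → #0
  target = base 0x83a4 + off 0x02 + 2 + imm 0 = 0x83a8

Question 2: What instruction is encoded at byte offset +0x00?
neg $11

[00] 8b 00 → 0x8b00
  opcode bits[15:12]=0x8: neg/R
  rd@[11:8]=0xb ⇒ $11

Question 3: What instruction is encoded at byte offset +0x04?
+0x04: d6 10 ⇒ word 0xd610 (big)
  op=0xd610>>12=0xd ⇒ sw (RR)
  rd: (w>>8)&0xf=0x6 → $6
  rs: (w>>4)&0xf=0x1 → $1

sw $6, $1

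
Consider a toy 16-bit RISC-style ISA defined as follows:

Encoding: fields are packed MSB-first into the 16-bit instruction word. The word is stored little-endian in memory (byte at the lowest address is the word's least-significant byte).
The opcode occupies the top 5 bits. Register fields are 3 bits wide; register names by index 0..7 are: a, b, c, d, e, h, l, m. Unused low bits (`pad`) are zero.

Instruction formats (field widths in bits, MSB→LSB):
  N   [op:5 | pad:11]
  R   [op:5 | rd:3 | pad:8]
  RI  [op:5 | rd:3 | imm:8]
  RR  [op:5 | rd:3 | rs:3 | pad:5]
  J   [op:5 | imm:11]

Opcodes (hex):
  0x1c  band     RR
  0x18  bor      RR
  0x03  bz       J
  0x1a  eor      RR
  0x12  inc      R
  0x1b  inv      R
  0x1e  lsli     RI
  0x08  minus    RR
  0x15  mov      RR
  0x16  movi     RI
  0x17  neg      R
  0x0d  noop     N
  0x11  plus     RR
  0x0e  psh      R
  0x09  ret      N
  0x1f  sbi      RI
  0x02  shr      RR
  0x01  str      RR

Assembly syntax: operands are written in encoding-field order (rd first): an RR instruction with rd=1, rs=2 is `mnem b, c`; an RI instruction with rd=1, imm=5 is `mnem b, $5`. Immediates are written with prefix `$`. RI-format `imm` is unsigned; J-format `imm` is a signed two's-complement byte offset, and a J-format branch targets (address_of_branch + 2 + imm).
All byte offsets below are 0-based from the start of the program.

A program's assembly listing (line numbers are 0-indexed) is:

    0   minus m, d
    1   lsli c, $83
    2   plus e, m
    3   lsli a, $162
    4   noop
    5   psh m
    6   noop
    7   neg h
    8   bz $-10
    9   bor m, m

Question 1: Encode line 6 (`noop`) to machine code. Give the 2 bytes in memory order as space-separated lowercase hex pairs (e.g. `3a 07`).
L6: noop op=0xd:5|pad=0:11 ⇒ 0x6800 ⇒ little 00 68

00 68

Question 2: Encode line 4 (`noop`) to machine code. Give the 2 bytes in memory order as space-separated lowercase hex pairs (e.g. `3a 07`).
line 4 (noop): pack op=0xd:5|pad=0:11 = 0x6800; little→ 00 68

00 68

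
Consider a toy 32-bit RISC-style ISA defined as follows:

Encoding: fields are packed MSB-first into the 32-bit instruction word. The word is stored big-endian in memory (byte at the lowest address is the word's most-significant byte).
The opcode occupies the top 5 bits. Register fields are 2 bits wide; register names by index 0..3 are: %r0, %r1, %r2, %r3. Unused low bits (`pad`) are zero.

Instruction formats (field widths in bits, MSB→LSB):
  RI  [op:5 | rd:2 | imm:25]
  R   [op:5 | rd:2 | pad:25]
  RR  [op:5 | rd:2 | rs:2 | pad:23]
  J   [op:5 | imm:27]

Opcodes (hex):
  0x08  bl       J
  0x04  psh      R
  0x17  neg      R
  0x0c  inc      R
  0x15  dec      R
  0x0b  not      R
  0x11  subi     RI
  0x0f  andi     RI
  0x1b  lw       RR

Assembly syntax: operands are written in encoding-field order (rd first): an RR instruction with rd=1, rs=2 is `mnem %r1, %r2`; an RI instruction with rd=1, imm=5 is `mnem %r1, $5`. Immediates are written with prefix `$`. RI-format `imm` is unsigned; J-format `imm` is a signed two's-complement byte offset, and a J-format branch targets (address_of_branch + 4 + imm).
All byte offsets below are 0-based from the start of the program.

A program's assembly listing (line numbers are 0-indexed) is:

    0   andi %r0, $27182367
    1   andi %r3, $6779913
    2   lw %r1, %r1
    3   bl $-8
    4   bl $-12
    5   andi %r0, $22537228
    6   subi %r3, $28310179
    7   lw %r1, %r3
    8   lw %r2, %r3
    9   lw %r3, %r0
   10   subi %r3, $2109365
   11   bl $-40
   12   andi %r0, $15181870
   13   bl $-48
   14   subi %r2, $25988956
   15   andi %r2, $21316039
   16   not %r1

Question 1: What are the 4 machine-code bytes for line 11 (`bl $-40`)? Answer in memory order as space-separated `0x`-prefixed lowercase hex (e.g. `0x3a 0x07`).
11. bl fields op=0x8:5|imm=-40:27 → word 47ffffd8h → 47 ff ff d8

0x47 0xff 0xff 0xd8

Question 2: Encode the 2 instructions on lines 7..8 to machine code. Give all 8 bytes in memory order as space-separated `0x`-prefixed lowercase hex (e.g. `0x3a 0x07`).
L7: lw op=0x1b:5|rd=1:2|rs=3:2|pad=0:23 ⇒ 0xdb800000 ⇒ big db 80 00 00
L8: lw op=0x1b:5|rd=2:2|rs=3:2|pad=0:23 ⇒ 0xdd800000 ⇒ big dd 80 00 00

0xdb 0x80 0x00 0x00 0xdd 0x80 0x00 0x00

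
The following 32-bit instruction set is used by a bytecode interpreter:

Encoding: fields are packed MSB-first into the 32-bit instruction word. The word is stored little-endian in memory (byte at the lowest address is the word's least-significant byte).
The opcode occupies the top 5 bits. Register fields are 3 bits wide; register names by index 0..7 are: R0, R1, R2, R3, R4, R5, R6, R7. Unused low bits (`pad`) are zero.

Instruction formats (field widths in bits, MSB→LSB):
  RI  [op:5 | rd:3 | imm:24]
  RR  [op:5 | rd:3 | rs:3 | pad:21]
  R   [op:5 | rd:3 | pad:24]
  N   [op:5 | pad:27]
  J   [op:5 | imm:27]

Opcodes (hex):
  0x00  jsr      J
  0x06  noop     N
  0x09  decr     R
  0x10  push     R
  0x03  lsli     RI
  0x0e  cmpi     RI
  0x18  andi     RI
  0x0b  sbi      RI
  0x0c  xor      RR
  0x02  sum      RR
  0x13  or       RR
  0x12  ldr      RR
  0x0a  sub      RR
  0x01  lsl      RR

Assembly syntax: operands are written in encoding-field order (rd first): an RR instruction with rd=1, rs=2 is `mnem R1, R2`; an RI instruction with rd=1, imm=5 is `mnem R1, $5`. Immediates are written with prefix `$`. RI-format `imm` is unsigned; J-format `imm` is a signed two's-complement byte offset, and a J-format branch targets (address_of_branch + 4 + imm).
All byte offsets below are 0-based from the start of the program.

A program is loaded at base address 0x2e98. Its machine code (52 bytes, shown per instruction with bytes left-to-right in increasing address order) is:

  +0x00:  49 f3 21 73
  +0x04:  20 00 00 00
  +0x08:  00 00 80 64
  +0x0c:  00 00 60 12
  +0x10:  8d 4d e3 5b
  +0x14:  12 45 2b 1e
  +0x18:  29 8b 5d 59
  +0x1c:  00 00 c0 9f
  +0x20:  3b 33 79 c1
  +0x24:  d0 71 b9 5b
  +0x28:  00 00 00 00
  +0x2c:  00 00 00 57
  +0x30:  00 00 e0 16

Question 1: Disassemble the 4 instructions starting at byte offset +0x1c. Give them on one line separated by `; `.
+0x1c: 00 00 c0 9f ⇒ word 0x9fc00000 (little)
  op=0x9fc00000>>27=0x13 ⇒ or (RR)
  rd: (w>>24)&0x7=0x7 → R7
  rs: (w>>21)&0x7=0x6 → R6
+0x20: 3b 33 79 c1 ⇒ word 0xc179333b (little)
  op=0xc179333b>>27=0x18 ⇒ andi (RI)
  rd: (w>>24)&0x7=0x1 → R1
  imm: (w>>0)&0xffffff=0x79333b → $7942971
+0x24: d0 71 b9 5b ⇒ word 0x5bb971d0 (little)
  op=0x5bb971d0>>27=0xb ⇒ sbi (RI)
  rd: (w>>24)&0x7=0x3 → R3
  imm: (w>>0)&0xffffff=0xb971d0 → $12153296
+0x28: 00 00 00 00 ⇒ word 0x00000000 (little)
  op=0x00000000>>27=0x0 ⇒ jsr (J)
  imm: (w>>0)&0x7ffffff=0x0 → $0

or R7, R6; andi R1, $7942971; sbi R3, $12153296; jsr $0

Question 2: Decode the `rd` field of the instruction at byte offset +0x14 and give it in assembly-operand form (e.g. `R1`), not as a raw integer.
@+14  little-endian(12 45 2b 1e) = 0x1e2b4512
  opcode bits[31:27]=0x3: lsli/RI
  rd@[26:24]=0x6 ⇒ R6
  imm@[23:0]=0x2b4512 ⇒ $2835730

R6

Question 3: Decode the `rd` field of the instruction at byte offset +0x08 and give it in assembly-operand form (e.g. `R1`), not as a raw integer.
R4

+0x08: 00 00 80 64 ⇒ word 0x64800000 (little)
  opcode bits[31:27]=0xc: xor/RR
  rd: (w>>24)&0x7=0x4 → R4
  rs: (w>>21)&0x7=0x4 → R4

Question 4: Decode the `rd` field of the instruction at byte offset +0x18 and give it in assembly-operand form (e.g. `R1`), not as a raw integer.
+0x18: 29 8b 5d 59 ⇒ word 0x595d8b29 (little)
  op=0x595d8b29>>27=0xb ⇒ sbi (RI)
  rd: (w>>24)&0x7=0x1 → R1
  imm: (w>>0)&0xffffff=0x5d8b29 → $6130473

R1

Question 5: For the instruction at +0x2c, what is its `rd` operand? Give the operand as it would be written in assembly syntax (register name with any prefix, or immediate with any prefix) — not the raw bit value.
R7

off 0x2c: read 00 00 00 57 as little → 0x57000000
  op=0x57000000>>27=0xa ⇒ sub (RR)
  rd: (w>>24)&0x7=0x7 → R7
  rs: (w>>21)&0x7=0x0 → R0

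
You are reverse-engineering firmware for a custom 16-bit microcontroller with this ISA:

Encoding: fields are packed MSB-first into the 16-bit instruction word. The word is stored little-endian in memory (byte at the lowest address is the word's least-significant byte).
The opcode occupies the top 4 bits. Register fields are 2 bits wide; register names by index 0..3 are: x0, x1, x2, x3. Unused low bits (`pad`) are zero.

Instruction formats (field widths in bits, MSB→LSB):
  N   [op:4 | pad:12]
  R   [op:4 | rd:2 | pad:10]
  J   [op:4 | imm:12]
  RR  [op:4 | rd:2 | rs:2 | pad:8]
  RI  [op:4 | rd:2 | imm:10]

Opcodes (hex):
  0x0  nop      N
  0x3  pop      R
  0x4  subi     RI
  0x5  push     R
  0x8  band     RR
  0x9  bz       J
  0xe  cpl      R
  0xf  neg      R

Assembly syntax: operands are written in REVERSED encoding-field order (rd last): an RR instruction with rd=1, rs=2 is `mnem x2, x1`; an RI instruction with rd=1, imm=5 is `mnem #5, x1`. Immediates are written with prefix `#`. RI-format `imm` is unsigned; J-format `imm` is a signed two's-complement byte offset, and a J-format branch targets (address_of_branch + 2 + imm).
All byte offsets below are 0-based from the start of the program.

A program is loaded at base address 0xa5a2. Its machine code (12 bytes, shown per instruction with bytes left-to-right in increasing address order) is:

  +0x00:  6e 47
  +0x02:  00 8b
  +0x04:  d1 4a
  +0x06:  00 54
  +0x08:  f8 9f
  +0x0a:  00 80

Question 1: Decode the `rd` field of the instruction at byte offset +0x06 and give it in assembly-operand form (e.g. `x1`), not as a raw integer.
x1

@+06  little-endian(00 54) = 0x5400
  top 4b → 0x5 → push [R]
  [11:10] rd=1 = x1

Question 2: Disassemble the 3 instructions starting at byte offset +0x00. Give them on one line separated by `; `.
off 0x00: read 6e 47 as little → 0x476e
  opcode bits[15:12]=0x4: subi/RI
  rd@[11:10]=0x1 ⇒ x1
  imm@[9:0]=0x36e ⇒ #878
off 0x02: read 00 8b as little → 0x8b00
  opcode bits[15:12]=0x8: band/RR
  rd@[11:10]=0x2 ⇒ x2
  rs@[9:8]=0x3 ⇒ x3
off 0x04: read d1 4a as little → 0x4ad1
  opcode bits[15:12]=0x4: subi/RI
  rd@[11:10]=0x2 ⇒ x2
  imm@[9:0]=0x2d1 ⇒ #721

subi #878, x1; band x3, x2; subi #721, x2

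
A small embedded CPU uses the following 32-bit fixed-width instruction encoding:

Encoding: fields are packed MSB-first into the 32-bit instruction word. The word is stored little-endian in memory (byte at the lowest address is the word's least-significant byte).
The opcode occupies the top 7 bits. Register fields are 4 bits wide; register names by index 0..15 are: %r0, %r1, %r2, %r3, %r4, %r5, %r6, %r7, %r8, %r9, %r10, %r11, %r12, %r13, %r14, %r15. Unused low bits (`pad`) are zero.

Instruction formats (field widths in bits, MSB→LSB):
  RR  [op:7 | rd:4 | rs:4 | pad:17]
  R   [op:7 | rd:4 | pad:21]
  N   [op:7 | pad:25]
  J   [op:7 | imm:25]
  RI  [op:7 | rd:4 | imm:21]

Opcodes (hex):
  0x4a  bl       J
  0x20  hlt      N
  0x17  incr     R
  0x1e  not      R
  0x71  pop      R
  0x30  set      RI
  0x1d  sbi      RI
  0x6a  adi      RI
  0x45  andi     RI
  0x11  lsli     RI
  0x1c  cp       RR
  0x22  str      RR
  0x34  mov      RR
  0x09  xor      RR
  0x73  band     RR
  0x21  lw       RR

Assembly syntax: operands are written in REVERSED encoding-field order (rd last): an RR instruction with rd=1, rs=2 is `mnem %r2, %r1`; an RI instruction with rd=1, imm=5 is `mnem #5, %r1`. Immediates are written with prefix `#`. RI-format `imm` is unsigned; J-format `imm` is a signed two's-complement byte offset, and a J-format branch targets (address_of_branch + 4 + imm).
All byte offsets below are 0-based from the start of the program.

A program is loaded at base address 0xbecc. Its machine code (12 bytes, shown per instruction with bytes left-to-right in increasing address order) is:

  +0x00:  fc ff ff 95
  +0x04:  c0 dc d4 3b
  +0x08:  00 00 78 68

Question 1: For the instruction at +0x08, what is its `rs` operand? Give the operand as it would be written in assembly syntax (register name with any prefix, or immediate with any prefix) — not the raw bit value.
%r12

@+08  little-endian(00 00 78 68) = 0x68780000
  top 7b → 0x34 → mov [RR]
  rd@[24:21]=0x3 ⇒ %r3
  rs@[20:17]=0xc ⇒ %r12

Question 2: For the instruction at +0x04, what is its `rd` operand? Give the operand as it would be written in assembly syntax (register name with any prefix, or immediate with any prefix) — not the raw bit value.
off 0x04: read c0 dc d4 3b as little → 0x3bd4dcc0
  top 7b → 0x1d → sbi [RI]
  rd@[24:21]=0xe ⇒ %r14
  imm@[20:0]=0x14dcc0 ⇒ #1367232

%r14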